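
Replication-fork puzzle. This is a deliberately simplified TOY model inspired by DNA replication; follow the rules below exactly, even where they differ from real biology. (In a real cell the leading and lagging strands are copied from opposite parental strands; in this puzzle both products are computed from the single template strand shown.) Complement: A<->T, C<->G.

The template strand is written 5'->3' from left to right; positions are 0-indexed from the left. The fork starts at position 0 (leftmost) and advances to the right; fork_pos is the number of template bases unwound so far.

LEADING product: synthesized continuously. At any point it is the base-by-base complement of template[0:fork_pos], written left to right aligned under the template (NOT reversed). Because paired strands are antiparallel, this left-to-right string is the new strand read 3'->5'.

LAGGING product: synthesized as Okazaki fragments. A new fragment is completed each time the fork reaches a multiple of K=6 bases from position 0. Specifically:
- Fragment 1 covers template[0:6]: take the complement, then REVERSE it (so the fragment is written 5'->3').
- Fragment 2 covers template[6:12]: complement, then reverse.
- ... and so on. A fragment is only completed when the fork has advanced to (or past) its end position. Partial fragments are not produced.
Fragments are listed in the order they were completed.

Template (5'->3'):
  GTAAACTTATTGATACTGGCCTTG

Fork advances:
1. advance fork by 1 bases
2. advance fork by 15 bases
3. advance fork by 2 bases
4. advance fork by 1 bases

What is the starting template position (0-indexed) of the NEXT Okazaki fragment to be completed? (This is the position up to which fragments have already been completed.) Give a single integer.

Answer: 18

Derivation:
Step 1: advance 1 -> fork_pos = 0 + 1 = 1. Next multiple of 6 is 6 (not reached); still 0 fragment(s).
Step 2: advance 15 -> fork_pos = 1 + 15 = 16. Reached multiple(s) of 6: 6, 12 -> fragments 1-2 completed (2 total).
Step 3: advance 2 -> fork_pos = 16 + 2 = 18. Reached multiple(s) of 6: 18 -> fragment 3 completed (3 total).
Step 4: advance 1 -> fork_pos = 18 + 1 = 19. Next multiple of 6 is 24 (not reached); still 3 fragment(s).
3 fragment(s) completed, covering template[0:18] (3 x 6 = 18). The next fragment, fragment 4, covers template[18:24], so it starts at position 18.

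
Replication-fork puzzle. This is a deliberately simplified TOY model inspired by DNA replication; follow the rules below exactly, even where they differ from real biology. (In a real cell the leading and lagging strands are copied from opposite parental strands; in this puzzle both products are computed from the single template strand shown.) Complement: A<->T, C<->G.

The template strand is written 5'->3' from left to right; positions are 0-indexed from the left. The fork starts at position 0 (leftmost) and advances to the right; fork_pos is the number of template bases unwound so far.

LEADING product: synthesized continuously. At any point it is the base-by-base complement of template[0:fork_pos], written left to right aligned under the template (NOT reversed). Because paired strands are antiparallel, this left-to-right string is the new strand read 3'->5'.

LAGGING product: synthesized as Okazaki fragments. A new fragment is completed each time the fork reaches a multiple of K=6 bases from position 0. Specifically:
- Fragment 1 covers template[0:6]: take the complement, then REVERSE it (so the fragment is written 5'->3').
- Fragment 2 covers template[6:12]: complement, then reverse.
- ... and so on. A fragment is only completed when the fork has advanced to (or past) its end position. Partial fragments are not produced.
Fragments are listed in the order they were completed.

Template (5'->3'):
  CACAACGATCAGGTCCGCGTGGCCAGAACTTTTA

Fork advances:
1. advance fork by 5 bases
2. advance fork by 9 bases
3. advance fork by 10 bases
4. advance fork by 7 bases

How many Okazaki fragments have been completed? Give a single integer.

Step 1: advance 5 -> fork_pos = 0 + 5 = 5. Next multiple of 6 is 6 (not reached); still 0 fragment(s).
Step 2: advance 9 -> fork_pos = 5 + 9 = 14. Reached multiple(s) of 6: 6, 12 -> fragments 1-2 completed (2 total).
Step 3: advance 10 -> fork_pos = 14 + 10 = 24. Reached multiple(s) of 6: 18, 24 -> fragments 3-4 completed (4 total).
Step 4: advance 7 -> fork_pos = 24 + 7 = 31. Reached multiple(s) of 6: 30 -> fragment 5 completed (5 total).
Check: final fork_pos = 31; the multiples of 6 that are <= 31 are 6..30 -> 31 // 6 = 5 completed fragment(s).

Answer: 5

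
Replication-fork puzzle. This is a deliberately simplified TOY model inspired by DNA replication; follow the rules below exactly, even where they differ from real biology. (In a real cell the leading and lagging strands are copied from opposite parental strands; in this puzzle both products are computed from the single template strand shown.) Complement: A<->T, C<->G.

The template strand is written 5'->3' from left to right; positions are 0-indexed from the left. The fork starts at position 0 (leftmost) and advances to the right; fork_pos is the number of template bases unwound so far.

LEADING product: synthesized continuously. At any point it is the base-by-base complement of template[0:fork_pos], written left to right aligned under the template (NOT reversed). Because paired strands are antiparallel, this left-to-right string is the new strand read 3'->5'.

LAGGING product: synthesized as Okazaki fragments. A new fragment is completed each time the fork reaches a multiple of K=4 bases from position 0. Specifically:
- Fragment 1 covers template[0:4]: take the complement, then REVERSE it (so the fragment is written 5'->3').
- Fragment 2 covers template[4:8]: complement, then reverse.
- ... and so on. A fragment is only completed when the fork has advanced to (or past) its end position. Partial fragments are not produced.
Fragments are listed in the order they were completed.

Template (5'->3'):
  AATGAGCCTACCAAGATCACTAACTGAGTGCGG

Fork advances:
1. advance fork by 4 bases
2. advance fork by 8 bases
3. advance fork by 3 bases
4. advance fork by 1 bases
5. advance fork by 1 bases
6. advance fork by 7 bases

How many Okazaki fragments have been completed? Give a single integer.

Step 1: advance 4 -> fork_pos = 0 + 4 = 4. Reached multiple(s) of 4: 4 -> fragment 1 completed (1 total).
Step 2: advance 8 -> fork_pos = 4 + 8 = 12. Reached multiple(s) of 4: 8, 12 -> fragments 2-3 completed (3 total).
Step 3: advance 3 -> fork_pos = 12 + 3 = 15. Next multiple of 4 is 16 (not reached); still 3 fragment(s).
Step 4: advance 1 -> fork_pos = 15 + 1 = 16. Reached multiple(s) of 4: 16 -> fragment 4 completed (4 total).
Step 5: advance 1 -> fork_pos = 16 + 1 = 17. Next multiple of 4 is 20 (not reached); still 4 fragment(s).
Step 6: advance 7 -> fork_pos = 17 + 7 = 24. Reached multiple(s) of 4: 20, 24 -> fragments 5-6 completed (6 total).
Check: final fork_pos = 24; the multiples of 4 that are <= 24 are 4..24 -> 24 // 4 = 6 completed fragment(s).

Answer: 6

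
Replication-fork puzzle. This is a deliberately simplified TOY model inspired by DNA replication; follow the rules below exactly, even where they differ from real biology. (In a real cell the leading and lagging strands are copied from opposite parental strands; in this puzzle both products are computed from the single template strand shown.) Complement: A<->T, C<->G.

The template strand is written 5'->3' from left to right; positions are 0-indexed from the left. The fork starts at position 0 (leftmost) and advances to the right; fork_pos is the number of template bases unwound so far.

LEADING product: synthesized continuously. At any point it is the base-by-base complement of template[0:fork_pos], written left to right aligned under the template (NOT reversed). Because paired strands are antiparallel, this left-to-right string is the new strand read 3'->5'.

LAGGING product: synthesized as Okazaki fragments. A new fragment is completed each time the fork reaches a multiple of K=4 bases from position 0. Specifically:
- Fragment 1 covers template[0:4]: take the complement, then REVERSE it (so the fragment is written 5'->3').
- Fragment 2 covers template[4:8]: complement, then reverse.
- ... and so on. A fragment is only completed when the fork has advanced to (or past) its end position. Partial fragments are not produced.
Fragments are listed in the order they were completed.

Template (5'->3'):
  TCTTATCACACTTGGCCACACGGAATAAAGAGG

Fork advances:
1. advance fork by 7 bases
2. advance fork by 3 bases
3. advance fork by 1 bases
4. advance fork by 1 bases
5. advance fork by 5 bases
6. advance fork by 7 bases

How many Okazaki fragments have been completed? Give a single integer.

Answer: 6

Derivation:
Step 1: advance 7 -> fork_pos = 0 + 7 = 7. Reached multiple(s) of 4: 4 -> fragment 1 completed (1 total).
Step 2: advance 3 -> fork_pos = 7 + 3 = 10. Reached multiple(s) of 4: 8 -> fragment 2 completed (2 total).
Step 3: advance 1 -> fork_pos = 10 + 1 = 11. Next multiple of 4 is 12 (not reached); still 2 fragment(s).
Step 4: advance 1 -> fork_pos = 11 + 1 = 12. Reached multiple(s) of 4: 12 -> fragment 3 completed (3 total).
Step 5: advance 5 -> fork_pos = 12 + 5 = 17. Reached multiple(s) of 4: 16 -> fragment 4 completed (4 total).
Step 6: advance 7 -> fork_pos = 17 + 7 = 24. Reached multiple(s) of 4: 20, 24 -> fragments 5-6 completed (6 total).
Check: final fork_pos = 24; the multiples of 4 that are <= 24 are 4..24 -> 24 // 4 = 6 completed fragment(s).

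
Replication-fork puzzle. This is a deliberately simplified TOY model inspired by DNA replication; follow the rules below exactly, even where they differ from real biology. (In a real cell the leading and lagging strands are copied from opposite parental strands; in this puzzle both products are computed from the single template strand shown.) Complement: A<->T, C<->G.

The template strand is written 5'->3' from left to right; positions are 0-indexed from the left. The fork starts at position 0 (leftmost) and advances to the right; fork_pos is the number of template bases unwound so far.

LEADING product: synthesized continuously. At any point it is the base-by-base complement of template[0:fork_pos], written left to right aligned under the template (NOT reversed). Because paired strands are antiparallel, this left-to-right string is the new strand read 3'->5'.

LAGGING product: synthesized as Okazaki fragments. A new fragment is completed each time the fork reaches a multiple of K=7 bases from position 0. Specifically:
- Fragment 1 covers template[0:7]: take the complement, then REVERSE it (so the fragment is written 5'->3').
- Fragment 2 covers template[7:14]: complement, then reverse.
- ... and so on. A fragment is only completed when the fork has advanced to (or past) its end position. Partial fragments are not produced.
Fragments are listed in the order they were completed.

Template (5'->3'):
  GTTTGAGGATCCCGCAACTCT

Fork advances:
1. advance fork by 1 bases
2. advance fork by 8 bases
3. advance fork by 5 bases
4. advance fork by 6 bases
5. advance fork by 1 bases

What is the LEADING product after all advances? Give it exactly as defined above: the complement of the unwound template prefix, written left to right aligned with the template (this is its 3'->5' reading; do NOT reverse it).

Step 1: advance 1 -> fork_pos = 0 + 1 = 1.
Step 2: advance 8 -> fork_pos = 1 + 8 = 9.
Step 3: advance 5 -> fork_pos = 9 + 5 = 14.
Step 4: advance 6 -> fork_pos = 14 + 6 = 20.
Step 5: advance 1 -> fork_pos = 20 + 1 = 21.
Unwound prefix: template[0:21] = GTTTGAGGATCCCGCAACTCT
Complement it base by base (A<->T, C<->G), keeping left-to-right order:
  [0:5] GTTTG -> CAAAC
  [5:10] AGGAT -> TCCTA
  [10:15] CCCGC -> GGGCG
  [15:20] AACTC -> TTGAG
  [20:21] T -> A
Concatenate: CAAACTCCTAGGGCGTTGAGA (length 21; written aligned with the template, i.e. 3'->5').

Answer: CAAACTCCTAGGGCGTTGAGA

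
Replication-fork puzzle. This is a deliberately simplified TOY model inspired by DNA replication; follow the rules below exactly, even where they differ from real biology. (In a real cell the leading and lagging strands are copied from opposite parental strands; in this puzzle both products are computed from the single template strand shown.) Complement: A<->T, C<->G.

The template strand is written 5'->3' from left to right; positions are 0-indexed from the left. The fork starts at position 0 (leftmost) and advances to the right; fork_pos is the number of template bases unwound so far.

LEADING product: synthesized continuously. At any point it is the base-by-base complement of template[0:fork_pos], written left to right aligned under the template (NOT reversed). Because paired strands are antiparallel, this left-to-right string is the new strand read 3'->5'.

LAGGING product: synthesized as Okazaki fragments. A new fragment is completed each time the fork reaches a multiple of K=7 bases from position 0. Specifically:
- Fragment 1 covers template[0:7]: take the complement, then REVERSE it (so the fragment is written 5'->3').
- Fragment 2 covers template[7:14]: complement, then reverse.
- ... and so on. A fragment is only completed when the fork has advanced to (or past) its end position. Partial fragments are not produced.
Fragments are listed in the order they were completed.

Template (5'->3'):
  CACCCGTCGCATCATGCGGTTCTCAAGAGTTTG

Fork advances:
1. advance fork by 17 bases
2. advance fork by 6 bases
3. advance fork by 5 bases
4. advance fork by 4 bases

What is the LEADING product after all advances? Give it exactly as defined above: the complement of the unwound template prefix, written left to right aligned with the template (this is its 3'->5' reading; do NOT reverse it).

Step 1: advance 17 -> fork_pos = 0 + 17 = 17.
Step 2: advance 6 -> fork_pos = 17 + 6 = 23.
Step 3: advance 5 -> fork_pos = 23 + 5 = 28.
Step 4: advance 4 -> fork_pos = 28 + 4 = 32.
Unwound prefix: template[0:32] = CACCCGTCGCATCATGCGGTTCTCAAGAGTTT
Complement it base by base (A<->T, C<->G), keeping left-to-right order:
  [0:5] CACCC -> GTGGG
  [5:10] GTCGC -> CAGCG
  [10:15] ATCAT -> TAGTA
  [15:20] GCGGT -> CGCCA
  [20:25] TCTCA -> AGAGT
  [25:30] AGAGT -> TCTCA
  [30:32] TT -> AA
Concatenate: GTGGGCAGCGTAGTACGCCAAGAGTTCTCAAA (length 32; written aligned with the template, i.e. 3'->5').

Answer: GTGGGCAGCGTAGTACGCCAAGAGTTCTCAAA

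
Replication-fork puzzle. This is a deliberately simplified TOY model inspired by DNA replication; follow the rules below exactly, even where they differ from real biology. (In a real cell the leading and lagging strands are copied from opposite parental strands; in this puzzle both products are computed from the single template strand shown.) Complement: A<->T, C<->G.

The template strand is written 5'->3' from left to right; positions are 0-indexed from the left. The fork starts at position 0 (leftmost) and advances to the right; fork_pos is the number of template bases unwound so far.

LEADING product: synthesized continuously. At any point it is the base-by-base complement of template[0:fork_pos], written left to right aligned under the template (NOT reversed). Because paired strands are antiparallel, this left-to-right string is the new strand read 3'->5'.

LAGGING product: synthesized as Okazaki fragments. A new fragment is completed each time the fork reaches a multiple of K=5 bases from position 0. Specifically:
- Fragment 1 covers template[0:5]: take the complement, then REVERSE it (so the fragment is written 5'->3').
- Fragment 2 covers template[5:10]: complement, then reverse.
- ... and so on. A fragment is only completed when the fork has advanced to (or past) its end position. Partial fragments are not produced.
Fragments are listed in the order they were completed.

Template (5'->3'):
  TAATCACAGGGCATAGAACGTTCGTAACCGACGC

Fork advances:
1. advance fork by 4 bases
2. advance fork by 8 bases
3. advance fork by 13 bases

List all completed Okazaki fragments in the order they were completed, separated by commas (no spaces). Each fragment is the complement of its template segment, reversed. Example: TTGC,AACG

Step 1: advance 4 -> fork_pos = 0 + 4 = 4. Next multiple of 5 is 5 (not reached); still 0 fragment(s).
Step 2: advance 8 -> fork_pos = 4 + 8 = 12. Reached multiple(s) of 5: 5, 10 -> fragments 1-2 completed (2 total).
Step 3: advance 13 -> fork_pos = 12 + 13 = 25. Reached multiple(s) of 5: 15, 20, 25 -> fragments 3-5 completed (5 total).
Final fork_pos = 25, so 5 fragment(s) are complete. Build each: template segment -> complement -> reverse.
Fragment 1: template[0:5] = TAATC -> complement ATTAG -> reversed GATTA
Fragment 2: template[5:10] = ACAGG -> complement TGTCC -> reversed CCTGT
Fragment 3: template[10:15] = GCATA -> complement CGTAT -> reversed TATGC
Fragment 4: template[15:20] = GAACG -> complement CTTGC -> reversed CGTTC
Fragment 5: template[20:25] = TTCGT -> complement AAGCA -> reversed ACGAA

Answer: GATTA,CCTGT,TATGC,CGTTC,ACGAA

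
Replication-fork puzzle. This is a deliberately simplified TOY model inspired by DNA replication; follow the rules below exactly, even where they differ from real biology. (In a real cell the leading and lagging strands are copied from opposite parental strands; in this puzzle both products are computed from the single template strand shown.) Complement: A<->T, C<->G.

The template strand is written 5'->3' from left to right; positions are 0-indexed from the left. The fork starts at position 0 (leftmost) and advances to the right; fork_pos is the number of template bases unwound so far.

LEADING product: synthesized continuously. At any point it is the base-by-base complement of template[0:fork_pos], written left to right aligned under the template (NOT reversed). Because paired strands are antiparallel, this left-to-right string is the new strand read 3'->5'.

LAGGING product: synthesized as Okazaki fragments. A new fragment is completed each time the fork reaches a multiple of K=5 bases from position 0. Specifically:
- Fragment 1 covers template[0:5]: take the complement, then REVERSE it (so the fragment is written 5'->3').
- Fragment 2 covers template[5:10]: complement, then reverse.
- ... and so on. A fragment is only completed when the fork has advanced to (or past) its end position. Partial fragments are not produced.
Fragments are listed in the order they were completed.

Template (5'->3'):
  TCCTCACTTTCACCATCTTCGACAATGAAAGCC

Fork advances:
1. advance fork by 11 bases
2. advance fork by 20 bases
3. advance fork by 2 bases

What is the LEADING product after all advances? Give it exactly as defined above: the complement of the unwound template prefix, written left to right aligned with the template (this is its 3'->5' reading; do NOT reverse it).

Answer: AGGAGTGAAAGTGGTAGAAGCTGTTACTTTCGG

Derivation:
Step 1: advance 11 -> fork_pos = 0 + 11 = 11.
Step 2: advance 20 -> fork_pos = 11 + 20 = 31.
Step 3: advance 2 -> fork_pos = 31 + 2 = 33.
Unwound prefix: template[0:33] = TCCTCACTTTCACCATCTTCGACAATGAAAGCC
Complement it base by base (A<->T, C<->G), keeping left-to-right order:
  [0:5] TCCTC -> AGGAG
  [5:10] ACTTT -> TGAAA
  [10:15] CACCA -> GTGGT
  [15:20] TCTTC -> AGAAG
  [20:25] GACAA -> CTGTT
  [25:30] TGAAA -> ACTTT
  [30:33] GCC -> CGG
Concatenate: AGGAGTGAAAGTGGTAGAAGCTGTTACTTTCGG (length 33; written aligned with the template, i.e. 3'->5').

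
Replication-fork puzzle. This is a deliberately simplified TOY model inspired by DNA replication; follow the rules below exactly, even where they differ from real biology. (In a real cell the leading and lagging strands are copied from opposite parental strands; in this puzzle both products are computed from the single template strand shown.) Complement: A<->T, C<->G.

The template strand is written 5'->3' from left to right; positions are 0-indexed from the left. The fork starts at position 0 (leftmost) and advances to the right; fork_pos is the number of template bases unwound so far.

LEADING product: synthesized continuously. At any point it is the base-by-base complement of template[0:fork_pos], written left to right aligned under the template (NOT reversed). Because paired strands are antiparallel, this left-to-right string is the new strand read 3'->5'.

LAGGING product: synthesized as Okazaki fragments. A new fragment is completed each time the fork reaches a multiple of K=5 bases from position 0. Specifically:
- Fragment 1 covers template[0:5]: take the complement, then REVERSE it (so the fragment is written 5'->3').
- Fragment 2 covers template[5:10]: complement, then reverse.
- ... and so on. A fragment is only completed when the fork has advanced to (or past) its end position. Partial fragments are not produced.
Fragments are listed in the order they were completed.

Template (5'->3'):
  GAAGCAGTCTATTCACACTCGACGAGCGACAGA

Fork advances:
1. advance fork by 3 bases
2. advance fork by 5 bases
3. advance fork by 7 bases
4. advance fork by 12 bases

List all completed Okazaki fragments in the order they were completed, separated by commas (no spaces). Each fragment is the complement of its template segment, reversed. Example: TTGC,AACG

Step 1: advance 3 -> fork_pos = 0 + 3 = 3. Next multiple of 5 is 5 (not reached); still 0 fragment(s).
Step 2: advance 5 -> fork_pos = 3 + 5 = 8. Reached multiple(s) of 5: 5 -> fragment 1 completed (1 total).
Step 3: advance 7 -> fork_pos = 8 + 7 = 15. Reached multiple(s) of 5: 10, 15 -> fragments 2-3 completed (3 total).
Step 4: advance 12 -> fork_pos = 15 + 12 = 27. Reached multiple(s) of 5: 20, 25 -> fragments 4-5 completed (5 total).
Final fork_pos = 27, so 5 fragment(s) are complete. Build each: template segment -> complement -> reverse.
Fragment 1: template[0:5] = GAAGC -> complement CTTCG -> reversed GCTTC
Fragment 2: template[5:10] = AGTCT -> complement TCAGA -> reversed AGACT
Fragment 3: template[10:15] = ATTCA -> complement TAAGT -> reversed TGAAT
Fragment 4: template[15:20] = CACTC -> complement GTGAG -> reversed GAGTG
Fragment 5: template[20:25] = GACGA -> complement CTGCT -> reversed TCGTC

Answer: GCTTC,AGACT,TGAAT,GAGTG,TCGTC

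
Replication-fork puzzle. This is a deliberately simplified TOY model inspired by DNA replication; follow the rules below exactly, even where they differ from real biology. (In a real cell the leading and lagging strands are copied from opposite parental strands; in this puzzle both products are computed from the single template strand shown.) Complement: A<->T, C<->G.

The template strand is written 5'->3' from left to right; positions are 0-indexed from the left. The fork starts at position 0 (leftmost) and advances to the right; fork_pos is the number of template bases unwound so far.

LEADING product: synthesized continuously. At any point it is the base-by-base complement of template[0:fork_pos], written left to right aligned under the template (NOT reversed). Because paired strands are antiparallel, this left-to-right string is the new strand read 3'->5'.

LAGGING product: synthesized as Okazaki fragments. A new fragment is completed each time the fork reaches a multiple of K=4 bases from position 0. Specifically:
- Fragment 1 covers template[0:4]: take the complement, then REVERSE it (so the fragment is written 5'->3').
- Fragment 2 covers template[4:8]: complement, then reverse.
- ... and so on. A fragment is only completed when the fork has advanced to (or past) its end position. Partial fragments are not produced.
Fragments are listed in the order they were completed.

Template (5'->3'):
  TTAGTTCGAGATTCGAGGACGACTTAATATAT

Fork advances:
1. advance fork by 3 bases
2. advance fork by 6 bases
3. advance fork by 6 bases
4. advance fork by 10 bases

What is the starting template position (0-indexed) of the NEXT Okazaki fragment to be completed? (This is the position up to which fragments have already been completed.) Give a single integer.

Answer: 24

Derivation:
Step 1: advance 3 -> fork_pos = 0 + 3 = 3. Next multiple of 4 is 4 (not reached); still 0 fragment(s).
Step 2: advance 6 -> fork_pos = 3 + 6 = 9. Reached multiple(s) of 4: 4, 8 -> fragments 1-2 completed (2 total).
Step 3: advance 6 -> fork_pos = 9 + 6 = 15. Reached multiple(s) of 4: 12 -> fragment 3 completed (3 total).
Step 4: advance 10 -> fork_pos = 15 + 10 = 25. Reached multiple(s) of 4: 16, 20, 24 -> fragments 4-6 completed (6 total).
6 fragment(s) completed, covering template[0:24] (6 x 4 = 24). The next fragment, fragment 7, covers template[24:28], so it starts at position 24.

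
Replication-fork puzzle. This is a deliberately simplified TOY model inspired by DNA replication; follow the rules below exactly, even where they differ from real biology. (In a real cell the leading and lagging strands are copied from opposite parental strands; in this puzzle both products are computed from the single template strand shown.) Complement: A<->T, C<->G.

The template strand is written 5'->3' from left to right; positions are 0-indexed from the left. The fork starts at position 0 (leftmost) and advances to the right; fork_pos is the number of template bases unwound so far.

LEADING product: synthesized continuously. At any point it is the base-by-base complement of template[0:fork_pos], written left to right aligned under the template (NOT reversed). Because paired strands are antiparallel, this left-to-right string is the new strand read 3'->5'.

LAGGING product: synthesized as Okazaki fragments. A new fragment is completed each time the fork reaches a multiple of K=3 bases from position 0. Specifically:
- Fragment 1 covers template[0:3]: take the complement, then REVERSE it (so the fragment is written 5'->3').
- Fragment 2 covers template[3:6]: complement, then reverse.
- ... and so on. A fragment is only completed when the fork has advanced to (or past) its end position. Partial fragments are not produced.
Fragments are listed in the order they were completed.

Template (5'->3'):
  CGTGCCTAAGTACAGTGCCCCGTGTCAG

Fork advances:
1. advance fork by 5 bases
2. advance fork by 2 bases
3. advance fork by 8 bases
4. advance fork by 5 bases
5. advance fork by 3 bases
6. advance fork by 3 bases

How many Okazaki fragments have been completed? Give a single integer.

Step 1: advance 5 -> fork_pos = 0 + 5 = 5. Reached multiple(s) of 3: 3 -> fragment 1 completed (1 total).
Step 2: advance 2 -> fork_pos = 5 + 2 = 7. Reached multiple(s) of 3: 6 -> fragment 2 completed (2 total).
Step 3: advance 8 -> fork_pos = 7 + 8 = 15. Reached multiple(s) of 3: 9, 12, 15 -> fragments 3-5 completed (5 total).
Step 4: advance 5 -> fork_pos = 15 + 5 = 20. Reached multiple(s) of 3: 18 -> fragment 6 completed (6 total).
Step 5: advance 3 -> fork_pos = 20 + 3 = 23. Reached multiple(s) of 3: 21 -> fragment 7 completed (7 total).
Step 6: advance 3 -> fork_pos = 23 + 3 = 26. Reached multiple(s) of 3: 24 -> fragment 8 completed (8 total).
Check: final fork_pos = 26; the multiples of 3 that are <= 26 are 3..24 -> 26 // 3 = 8 completed fragment(s).

Answer: 8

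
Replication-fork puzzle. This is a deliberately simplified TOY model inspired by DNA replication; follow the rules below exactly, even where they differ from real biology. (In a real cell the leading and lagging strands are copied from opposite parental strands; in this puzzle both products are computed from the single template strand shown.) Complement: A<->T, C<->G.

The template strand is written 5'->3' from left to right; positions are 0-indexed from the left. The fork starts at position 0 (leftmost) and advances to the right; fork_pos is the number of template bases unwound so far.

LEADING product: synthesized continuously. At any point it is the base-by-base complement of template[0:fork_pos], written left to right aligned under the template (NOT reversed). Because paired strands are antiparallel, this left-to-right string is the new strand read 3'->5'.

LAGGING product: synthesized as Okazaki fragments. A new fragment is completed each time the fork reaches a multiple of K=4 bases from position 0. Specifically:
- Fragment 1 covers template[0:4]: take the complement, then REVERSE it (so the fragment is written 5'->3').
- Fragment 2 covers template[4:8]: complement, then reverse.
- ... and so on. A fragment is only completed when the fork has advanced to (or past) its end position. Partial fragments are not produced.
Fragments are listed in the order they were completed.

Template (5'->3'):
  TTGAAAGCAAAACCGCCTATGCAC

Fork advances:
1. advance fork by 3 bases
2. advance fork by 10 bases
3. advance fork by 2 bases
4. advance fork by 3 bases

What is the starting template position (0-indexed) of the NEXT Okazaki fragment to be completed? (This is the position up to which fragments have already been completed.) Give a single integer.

Step 1: advance 3 -> fork_pos = 0 + 3 = 3. Next multiple of 4 is 4 (not reached); still 0 fragment(s).
Step 2: advance 10 -> fork_pos = 3 + 10 = 13. Reached multiple(s) of 4: 4, 8, 12 -> fragments 1-3 completed (3 total).
Step 3: advance 2 -> fork_pos = 13 + 2 = 15. Next multiple of 4 is 16 (not reached); still 3 fragment(s).
Step 4: advance 3 -> fork_pos = 15 + 3 = 18. Reached multiple(s) of 4: 16 -> fragment 4 completed (4 total).
4 fragment(s) completed, covering template[0:16] (4 x 4 = 16). The next fragment, fragment 5, covers template[16:20], so it starts at position 16.

Answer: 16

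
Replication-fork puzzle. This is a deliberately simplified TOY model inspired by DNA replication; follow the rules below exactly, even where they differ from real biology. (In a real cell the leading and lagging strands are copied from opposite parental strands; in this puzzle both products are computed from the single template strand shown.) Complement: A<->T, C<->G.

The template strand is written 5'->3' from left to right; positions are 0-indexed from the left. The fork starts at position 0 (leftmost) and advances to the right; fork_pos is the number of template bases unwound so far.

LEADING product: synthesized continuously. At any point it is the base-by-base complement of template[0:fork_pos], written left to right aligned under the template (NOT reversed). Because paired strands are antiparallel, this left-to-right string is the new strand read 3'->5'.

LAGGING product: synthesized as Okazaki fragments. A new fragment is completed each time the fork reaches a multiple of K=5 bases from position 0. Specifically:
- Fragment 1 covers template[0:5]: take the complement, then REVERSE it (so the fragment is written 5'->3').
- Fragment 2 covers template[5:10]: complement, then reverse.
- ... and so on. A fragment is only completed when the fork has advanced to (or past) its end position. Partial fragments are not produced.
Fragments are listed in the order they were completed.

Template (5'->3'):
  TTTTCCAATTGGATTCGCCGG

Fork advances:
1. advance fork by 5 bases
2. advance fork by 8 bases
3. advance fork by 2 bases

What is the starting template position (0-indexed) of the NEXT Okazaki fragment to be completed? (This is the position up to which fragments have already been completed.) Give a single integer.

Step 1: advance 5 -> fork_pos = 0 + 5 = 5. Reached multiple(s) of 5: 5 -> fragment 1 completed (1 total).
Step 2: advance 8 -> fork_pos = 5 + 8 = 13. Reached multiple(s) of 5: 10 -> fragment 2 completed (2 total).
Step 3: advance 2 -> fork_pos = 13 + 2 = 15. Reached multiple(s) of 5: 15 -> fragment 3 completed (3 total).
3 fragment(s) completed, covering template[0:15] (3 x 5 = 15). The next fragment, fragment 4, covers template[15:20], so it starts at position 15.

Answer: 15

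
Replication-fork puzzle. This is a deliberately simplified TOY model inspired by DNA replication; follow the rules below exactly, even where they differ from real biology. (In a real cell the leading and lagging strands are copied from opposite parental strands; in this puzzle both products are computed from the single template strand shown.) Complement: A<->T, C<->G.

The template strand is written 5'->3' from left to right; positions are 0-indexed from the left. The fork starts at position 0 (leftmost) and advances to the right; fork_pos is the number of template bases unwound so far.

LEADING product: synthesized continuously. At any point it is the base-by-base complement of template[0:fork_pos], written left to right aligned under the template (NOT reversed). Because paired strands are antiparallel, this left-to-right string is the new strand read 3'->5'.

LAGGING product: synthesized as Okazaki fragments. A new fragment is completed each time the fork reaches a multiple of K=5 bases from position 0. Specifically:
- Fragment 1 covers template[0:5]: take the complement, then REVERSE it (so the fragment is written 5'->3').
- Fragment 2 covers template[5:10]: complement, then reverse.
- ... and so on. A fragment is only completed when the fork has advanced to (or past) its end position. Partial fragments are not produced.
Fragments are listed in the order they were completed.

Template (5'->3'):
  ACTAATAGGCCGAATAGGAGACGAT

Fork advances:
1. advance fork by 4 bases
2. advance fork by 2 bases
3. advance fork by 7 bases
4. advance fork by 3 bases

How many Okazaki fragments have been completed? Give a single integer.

Step 1: advance 4 -> fork_pos = 0 + 4 = 4. Next multiple of 5 is 5 (not reached); still 0 fragment(s).
Step 2: advance 2 -> fork_pos = 4 + 2 = 6. Reached multiple(s) of 5: 5 -> fragment 1 completed (1 total).
Step 3: advance 7 -> fork_pos = 6 + 7 = 13. Reached multiple(s) of 5: 10 -> fragment 2 completed (2 total).
Step 4: advance 3 -> fork_pos = 13 + 3 = 16. Reached multiple(s) of 5: 15 -> fragment 3 completed (3 total).
Check: final fork_pos = 16; the multiples of 5 that are <= 16 are 5..15 -> 16 // 5 = 3 completed fragment(s).

Answer: 3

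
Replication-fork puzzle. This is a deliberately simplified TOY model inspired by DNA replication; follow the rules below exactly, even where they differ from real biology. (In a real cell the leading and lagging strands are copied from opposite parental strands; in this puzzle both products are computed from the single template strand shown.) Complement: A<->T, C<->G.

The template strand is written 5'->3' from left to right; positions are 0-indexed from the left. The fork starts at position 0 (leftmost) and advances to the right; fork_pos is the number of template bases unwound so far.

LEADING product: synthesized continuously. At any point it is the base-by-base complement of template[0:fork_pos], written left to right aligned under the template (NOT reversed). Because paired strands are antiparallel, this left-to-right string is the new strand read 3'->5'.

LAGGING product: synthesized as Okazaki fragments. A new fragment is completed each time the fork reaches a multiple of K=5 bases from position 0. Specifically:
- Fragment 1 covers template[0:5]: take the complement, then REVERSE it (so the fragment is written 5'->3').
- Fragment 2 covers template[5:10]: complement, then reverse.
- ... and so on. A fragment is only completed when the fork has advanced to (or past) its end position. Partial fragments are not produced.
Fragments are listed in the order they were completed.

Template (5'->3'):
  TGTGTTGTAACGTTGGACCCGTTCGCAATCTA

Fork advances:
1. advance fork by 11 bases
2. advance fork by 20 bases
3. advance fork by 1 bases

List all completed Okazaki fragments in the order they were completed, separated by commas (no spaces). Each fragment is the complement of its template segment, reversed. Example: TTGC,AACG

Step 1: advance 11 -> fork_pos = 0 + 11 = 11. Reached multiple(s) of 5: 5, 10 -> fragments 1-2 completed (2 total).
Step 2: advance 20 -> fork_pos = 11 + 20 = 31. Reached multiple(s) of 5: 15, 20, 25, 30 -> fragments 3-6 completed (6 total).
Step 3: advance 1 -> fork_pos = 31 + 1 = 32. Next multiple of 5 is 35 (not reached); still 6 fragment(s).
Final fork_pos = 32, so 6 fragment(s) are complete. Build each: template segment -> complement -> reverse.
Fragment 1: template[0:5] = TGTGT -> complement ACACA -> reversed ACACA
Fragment 2: template[5:10] = TGTAA -> complement ACATT -> reversed TTACA
Fragment 3: template[10:15] = CGTTG -> complement GCAAC -> reversed CAACG
Fragment 4: template[15:20] = GACCC -> complement CTGGG -> reversed GGGTC
Fragment 5: template[20:25] = GTTCG -> complement CAAGC -> reversed CGAAC
Fragment 6: template[25:30] = CAATC -> complement GTTAG -> reversed GATTG

Answer: ACACA,TTACA,CAACG,GGGTC,CGAAC,GATTG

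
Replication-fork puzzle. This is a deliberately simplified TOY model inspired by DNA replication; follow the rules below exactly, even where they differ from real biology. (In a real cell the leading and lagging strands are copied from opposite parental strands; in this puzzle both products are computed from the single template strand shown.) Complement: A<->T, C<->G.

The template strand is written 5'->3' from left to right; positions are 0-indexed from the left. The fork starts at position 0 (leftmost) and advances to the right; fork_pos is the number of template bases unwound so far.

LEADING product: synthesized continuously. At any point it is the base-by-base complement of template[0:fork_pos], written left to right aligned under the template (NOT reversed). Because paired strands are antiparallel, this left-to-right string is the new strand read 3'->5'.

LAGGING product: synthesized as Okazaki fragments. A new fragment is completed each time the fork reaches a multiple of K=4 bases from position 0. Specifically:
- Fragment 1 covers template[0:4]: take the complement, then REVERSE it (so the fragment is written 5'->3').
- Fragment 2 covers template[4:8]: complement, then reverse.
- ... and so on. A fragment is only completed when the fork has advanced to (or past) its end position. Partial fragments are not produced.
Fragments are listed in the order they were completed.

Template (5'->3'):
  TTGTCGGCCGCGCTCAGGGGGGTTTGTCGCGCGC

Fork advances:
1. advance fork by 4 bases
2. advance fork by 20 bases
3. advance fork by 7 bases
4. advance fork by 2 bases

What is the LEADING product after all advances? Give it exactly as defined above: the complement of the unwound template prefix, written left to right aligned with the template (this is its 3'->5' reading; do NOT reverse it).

Answer: AACAGCCGGCGCGAGTCCCCCCAAACAGCGCGC

Derivation:
Step 1: advance 4 -> fork_pos = 0 + 4 = 4.
Step 2: advance 20 -> fork_pos = 4 + 20 = 24.
Step 3: advance 7 -> fork_pos = 24 + 7 = 31.
Step 4: advance 2 -> fork_pos = 31 + 2 = 33.
Unwound prefix: template[0:33] = TTGTCGGCCGCGCTCAGGGGGGTTTGTCGCGCG
Complement it base by base (A<->T, C<->G), keeping left-to-right order:
  [0:5] TTGTC -> AACAG
  [5:10] GGCCG -> CCGGC
  [10:15] CGCTC -> GCGAG
  [15:20] AGGGG -> TCCCC
  [20:25] GGTTT -> CCAAA
  [25:30] GTCGC -> CAGCG
  [30:33] GCG -> CGC
Concatenate: AACAGCCGGCGCGAGTCCCCCCAAACAGCGCGC (length 33; written aligned with the template, i.e. 3'->5').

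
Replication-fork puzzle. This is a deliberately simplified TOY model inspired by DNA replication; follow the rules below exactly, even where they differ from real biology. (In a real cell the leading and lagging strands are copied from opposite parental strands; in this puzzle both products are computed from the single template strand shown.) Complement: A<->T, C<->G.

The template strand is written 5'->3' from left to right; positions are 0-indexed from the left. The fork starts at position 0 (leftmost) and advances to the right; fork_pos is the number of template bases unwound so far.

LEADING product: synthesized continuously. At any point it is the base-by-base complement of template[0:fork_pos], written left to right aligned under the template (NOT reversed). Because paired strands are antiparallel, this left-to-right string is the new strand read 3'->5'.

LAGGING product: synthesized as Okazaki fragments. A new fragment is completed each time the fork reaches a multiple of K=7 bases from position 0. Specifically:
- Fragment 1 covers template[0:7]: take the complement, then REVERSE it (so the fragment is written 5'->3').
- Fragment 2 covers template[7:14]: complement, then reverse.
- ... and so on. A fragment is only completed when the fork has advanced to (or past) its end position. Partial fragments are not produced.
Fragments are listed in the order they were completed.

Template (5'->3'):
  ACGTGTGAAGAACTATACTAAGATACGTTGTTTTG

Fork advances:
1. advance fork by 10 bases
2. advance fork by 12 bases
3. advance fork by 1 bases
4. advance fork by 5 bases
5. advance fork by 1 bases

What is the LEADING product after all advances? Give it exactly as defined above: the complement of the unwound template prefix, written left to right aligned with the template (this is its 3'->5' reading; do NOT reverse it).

Answer: TGCACACTTCTTGATATGATTCTATGCAA

Derivation:
Step 1: advance 10 -> fork_pos = 0 + 10 = 10.
Step 2: advance 12 -> fork_pos = 10 + 12 = 22.
Step 3: advance 1 -> fork_pos = 22 + 1 = 23.
Step 4: advance 5 -> fork_pos = 23 + 5 = 28.
Step 5: advance 1 -> fork_pos = 28 + 1 = 29.
Unwound prefix: template[0:29] = ACGTGTGAAGAACTATACTAAGATACGTT
Complement it base by base (A<->T, C<->G), keeping left-to-right order:
  [0:5] ACGTG -> TGCAC
  [5:10] TGAAG -> ACTTC
  [10:15] AACTA -> TTGAT
  [15:20] TACTA -> ATGAT
  [20:25] AGATA -> TCTAT
  [25:29] CGTT -> GCAA
Concatenate: TGCACACTTCTTGATATGATTCTATGCAA (length 29; written aligned with the template, i.e. 3'->5').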